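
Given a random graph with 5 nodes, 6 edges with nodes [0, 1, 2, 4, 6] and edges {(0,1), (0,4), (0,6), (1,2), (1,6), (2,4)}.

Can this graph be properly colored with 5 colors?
Yes, G is 5-colorable

A valid 5-coloring: color 1: [0, 2]; color 2: [1, 4]; color 3: [6].
(χ(G) = 3 ≤ 5.)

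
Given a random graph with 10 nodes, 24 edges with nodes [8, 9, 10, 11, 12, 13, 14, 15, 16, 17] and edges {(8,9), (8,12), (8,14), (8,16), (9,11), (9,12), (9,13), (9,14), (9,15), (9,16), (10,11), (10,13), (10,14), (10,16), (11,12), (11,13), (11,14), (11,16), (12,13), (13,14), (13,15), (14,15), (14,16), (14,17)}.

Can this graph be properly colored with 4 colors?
Yes, G is 4-colorable

A valid 4-coloring: color 1: [12, 14]; color 2: [9, 10, 17]; color 3: [8, 11, 15]; color 4: [13, 16].
(χ(G) = 4 ≤ 4.)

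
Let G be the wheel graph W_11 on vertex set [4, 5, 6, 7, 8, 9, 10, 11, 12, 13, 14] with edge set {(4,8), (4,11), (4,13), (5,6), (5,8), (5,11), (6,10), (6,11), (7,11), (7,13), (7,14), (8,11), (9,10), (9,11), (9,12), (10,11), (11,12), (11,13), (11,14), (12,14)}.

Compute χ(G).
χ(G) = 3

Clique number ω(G) = 3 (lower bound: χ ≥ ω).
The clique on [4, 8, 11] has size 3, forcing χ ≥ 3, and the coloring below uses 3 colors, so χ(G) = 3.
A valid 3-coloring: color 1: [11]; color 2: [4, 5, 7, 10, 12]; color 3: [6, 8, 9, 13, 14].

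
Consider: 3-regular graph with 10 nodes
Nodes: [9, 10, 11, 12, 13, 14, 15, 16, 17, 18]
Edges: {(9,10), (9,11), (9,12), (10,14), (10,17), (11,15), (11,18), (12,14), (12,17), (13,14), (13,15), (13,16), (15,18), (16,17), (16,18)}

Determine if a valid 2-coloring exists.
No, G is not 2-colorable

The clique on vertices [11, 15, 18] has size 3 > 2, so it alone needs 3 colors.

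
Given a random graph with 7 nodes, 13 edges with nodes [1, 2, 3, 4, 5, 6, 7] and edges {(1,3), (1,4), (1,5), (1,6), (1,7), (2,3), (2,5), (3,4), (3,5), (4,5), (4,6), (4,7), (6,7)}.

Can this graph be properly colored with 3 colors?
The clique on vertices [1, 3, 4, 5] has size 4 > 3, so it alone needs 4 colors.

No, G is not 3-colorable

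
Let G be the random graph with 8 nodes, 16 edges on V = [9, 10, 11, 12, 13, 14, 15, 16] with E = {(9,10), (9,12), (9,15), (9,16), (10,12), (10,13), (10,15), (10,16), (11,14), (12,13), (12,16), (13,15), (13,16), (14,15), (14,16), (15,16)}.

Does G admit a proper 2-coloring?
The clique on vertices [9, 10, 12, 16] has size 4 > 2, so it alone needs 4 colors.

No, G is not 2-colorable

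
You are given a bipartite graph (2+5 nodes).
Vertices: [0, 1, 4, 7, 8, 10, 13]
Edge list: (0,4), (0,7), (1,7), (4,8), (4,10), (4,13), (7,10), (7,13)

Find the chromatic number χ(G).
Clique number ω(G) = 2 (lower bound: χ ≥ ω).
The graph is bipartite (no odd cycle), so 2 colors suffice: χ(G) = 2.
A valid 2-coloring: color 1: [4, 7]; color 2: [0, 1, 8, 10, 13].

χ(G) = 2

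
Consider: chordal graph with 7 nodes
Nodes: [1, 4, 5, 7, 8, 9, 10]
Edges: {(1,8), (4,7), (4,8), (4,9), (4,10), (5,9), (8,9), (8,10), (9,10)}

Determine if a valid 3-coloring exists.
No, G is not 3-colorable

The clique on vertices [4, 8, 9, 10] has size 4 > 3, so it alone needs 4 colors.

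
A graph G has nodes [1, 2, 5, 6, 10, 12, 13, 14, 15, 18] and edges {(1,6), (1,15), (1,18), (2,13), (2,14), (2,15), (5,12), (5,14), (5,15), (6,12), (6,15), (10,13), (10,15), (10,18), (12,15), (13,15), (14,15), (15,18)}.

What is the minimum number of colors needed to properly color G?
Clique number ω(G) = 3 (lower bound: χ ≥ ω).
Odd cycle [14, 2, 13, 10, 18, 1, 6, 12, 5] needs 3 colors (χ ≥ 3).
Vertex 15 is adjacent to every vertex of [1, 2, 5, 6, 10, 12, 13, 14, 18], which already need 3 colors among themselves, so 15 needs a new color (χ ≥ 4).
The coloring below uses 4 colors, so χ(G) = 4.
A valid 4-coloring: color 1: [15]; color 2: [12, 13, 14, 18]; color 3: [1, 2, 5, 10]; color 4: [6].

χ(G) = 4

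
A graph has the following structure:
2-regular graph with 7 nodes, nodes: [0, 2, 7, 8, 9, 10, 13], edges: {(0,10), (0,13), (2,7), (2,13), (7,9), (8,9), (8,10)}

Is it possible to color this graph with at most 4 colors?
A valid 4-coloring: color 1: [0, 7, 8]; color 2: [9, 10, 13]; color 3: [2].
(χ(G) = 3 ≤ 4.)

Yes, G is 4-colorable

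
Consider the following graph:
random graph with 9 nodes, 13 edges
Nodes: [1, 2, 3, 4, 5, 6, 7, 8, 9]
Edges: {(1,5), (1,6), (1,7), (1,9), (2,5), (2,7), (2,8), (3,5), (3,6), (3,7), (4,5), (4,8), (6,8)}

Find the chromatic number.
Clique number ω(G) = 2 (lower bound: χ ≥ ω).
Odd cycle [8, 4, 5, 1, 6] needs 3 colors (χ ≥ 3).
The coloring below uses 3 colors, so χ(G) = 3.
A valid 3-coloring: color 1: [1, 2, 3, 4]; color 2: [5, 6, 7, 9]; color 3: [8].

χ(G) = 3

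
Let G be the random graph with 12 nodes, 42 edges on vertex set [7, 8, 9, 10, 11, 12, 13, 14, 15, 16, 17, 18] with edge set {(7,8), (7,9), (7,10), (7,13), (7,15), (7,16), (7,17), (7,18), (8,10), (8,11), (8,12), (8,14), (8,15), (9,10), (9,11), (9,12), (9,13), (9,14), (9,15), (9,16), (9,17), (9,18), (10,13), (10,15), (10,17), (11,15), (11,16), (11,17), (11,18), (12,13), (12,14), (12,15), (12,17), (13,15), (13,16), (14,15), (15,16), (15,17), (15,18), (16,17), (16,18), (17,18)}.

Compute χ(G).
χ(G) = 6

Clique number ω(G) = 6 (lower bound: χ ≥ ω).
The clique on [9, 11, 15, 16, 17, 18] has size 6, forcing χ ≥ 6, and the coloring below uses 6 colors, so χ(G) = 6.
A valid 6-coloring: color 1: [15]; color 2: [8, 9]; color 3: [13, 14, 17]; color 4: [7, 11, 12]; color 5: [10, 16]; color 6: [18].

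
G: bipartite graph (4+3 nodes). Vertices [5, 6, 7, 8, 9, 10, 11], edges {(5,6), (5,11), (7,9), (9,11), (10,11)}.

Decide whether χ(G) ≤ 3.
Yes, G is 3-colorable

A valid 3-coloring: color 1: [6, 7, 8, 11]; color 2: [5, 9, 10].
(χ(G) = 2 ≤ 3.)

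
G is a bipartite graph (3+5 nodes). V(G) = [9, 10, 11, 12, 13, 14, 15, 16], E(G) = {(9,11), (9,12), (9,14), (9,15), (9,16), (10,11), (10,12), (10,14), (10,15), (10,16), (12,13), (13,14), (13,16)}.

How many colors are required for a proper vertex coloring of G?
Clique number ω(G) = 2 (lower bound: χ ≥ ω).
The graph is bipartite (no odd cycle), so 2 colors suffice: χ(G) = 2.
A valid 2-coloring: color 1: [9, 10, 13]; color 2: [11, 12, 14, 15, 16].

χ(G) = 2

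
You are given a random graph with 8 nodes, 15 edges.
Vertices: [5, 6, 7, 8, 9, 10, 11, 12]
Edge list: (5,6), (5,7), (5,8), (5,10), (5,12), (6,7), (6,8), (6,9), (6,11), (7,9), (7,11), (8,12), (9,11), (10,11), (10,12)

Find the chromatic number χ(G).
χ(G) = 4

Clique number ω(G) = 4 (lower bound: χ ≥ ω).
The clique on [6, 7, 9, 11] has size 4, forcing χ ≥ 4, and the coloring below uses 4 colors, so χ(G) = 4.
A valid 4-coloring: color 1: [5, 11]; color 2: [6, 12]; color 3: [7, 8, 10]; color 4: [9].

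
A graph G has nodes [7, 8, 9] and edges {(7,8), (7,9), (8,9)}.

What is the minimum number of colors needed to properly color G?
Clique number ω(G) = 3 (lower bound: χ ≥ ω).
The clique on [7, 8, 9] has size 3, forcing χ ≥ 3, and the coloring below uses 3 colors, so χ(G) = 3.
A valid 3-coloring: color 1: [9]; color 2: [7]; color 3: [8].

χ(G) = 3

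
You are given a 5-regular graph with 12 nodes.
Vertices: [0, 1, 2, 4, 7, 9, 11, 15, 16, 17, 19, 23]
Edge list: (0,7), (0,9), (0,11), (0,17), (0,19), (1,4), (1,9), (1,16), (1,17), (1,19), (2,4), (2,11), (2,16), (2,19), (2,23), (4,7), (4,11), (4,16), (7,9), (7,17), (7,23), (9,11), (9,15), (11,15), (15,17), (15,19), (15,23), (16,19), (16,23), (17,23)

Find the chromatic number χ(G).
Clique number ω(G) = 3 (lower bound: χ ≥ ω).
Suppose a proper 3-coloring c exists. The clique [0, 7, 9] takes 3 distinct colors; by symmetry let c(0) = 1, c(7) = 2, c(9) = 3.
- Vertex 11: neighbors [0, 9] already have colors [1, 3] ⇒ c(11) = 2.
- Vertex 15: neighbors [11, 9] already have colors [2, 3] ⇒ c(15) = 1.
- Vertex 23: neighbors [15, 7] already have colors [1, 2] ⇒ c(23) = 3.
- Vertex 17: neighbors [0, 7, 23] already have colors [1, 2, 3] — all 3 colors blocked. Contradiction.
The forced assignments end in a contradiction, so G has no proper 3-coloring (χ ≥ 4).
The coloring below uses 4 colors, so χ(G) = 4.
A valid 4-coloring: color 1: [1, 2, 7, 15]; color 2: [0, 4, 23]; color 3: [9, 16, 17]; color 4: [11, 19].

χ(G) = 4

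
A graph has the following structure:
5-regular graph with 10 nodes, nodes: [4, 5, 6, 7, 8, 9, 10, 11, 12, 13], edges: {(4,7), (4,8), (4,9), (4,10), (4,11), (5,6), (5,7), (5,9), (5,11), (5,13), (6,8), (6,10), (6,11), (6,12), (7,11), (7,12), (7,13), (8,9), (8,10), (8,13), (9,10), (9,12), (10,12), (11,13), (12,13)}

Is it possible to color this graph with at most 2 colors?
No, G is not 2-colorable

The clique on vertices [4, 8, 9, 10] has size 4 > 2, so it alone needs 4 colors.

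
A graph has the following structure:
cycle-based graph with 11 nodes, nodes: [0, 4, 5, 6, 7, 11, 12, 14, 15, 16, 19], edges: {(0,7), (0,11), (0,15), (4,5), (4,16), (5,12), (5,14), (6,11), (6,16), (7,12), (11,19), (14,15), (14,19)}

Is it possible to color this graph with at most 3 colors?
Yes, G is 3-colorable

A valid 3-coloring: color 1: [5, 7, 11, 15, 16]; color 2: [0, 4, 6, 12, 14]; color 3: [19].
(χ(G) = 3 ≤ 3.)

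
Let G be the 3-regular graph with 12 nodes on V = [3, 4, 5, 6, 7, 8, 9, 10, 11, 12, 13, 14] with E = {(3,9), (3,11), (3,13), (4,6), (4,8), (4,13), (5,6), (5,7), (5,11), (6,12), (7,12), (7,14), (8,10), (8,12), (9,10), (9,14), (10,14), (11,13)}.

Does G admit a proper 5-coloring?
Yes, G is 5-colorable

A valid 5-coloring: color 1: [6, 7, 8, 9, 13]; color 2: [3, 4, 5, 10, 12]; color 3: [11, 14].
(χ(G) = 3 ≤ 5.)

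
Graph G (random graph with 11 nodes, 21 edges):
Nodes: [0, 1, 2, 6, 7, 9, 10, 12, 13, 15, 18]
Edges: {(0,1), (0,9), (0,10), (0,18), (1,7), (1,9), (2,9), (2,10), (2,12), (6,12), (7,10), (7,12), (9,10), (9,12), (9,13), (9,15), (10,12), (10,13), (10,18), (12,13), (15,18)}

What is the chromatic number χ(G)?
χ(G) = 4

Clique number ω(G) = 4 (lower bound: χ ≥ ω).
The clique on [2, 9, 10, 12] has size 4, forcing χ ≥ 4, and the coloring below uses 4 colors, so χ(G) = 4.
A valid 4-coloring: color 1: [6, 7, 9, 18]; color 2: [1, 10, 15]; color 3: [0, 12]; color 4: [2, 13].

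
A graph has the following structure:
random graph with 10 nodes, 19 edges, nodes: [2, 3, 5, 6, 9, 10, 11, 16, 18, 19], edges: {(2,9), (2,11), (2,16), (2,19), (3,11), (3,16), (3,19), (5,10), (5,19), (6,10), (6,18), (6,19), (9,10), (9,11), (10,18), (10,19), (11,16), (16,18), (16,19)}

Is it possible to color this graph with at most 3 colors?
Yes, G is 3-colorable

A valid 3-coloring: color 1: [11, 18, 19]; color 2: [5, 6, 9, 16]; color 3: [2, 3, 10].
(χ(G) = 3 ≤ 3.)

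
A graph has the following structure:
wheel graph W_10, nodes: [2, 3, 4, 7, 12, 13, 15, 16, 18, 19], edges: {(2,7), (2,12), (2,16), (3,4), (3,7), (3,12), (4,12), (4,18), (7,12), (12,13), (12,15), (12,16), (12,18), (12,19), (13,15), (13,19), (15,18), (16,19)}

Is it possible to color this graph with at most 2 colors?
The clique on vertices [2, 12, 16] has size 3 > 2, so it alone needs 3 colors.

No, G is not 2-colorable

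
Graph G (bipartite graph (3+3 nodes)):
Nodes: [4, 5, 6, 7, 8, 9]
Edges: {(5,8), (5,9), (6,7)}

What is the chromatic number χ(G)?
Clique number ω(G) = 2 (lower bound: χ ≥ ω).
The graph is bipartite (no odd cycle), so 2 colors suffice: χ(G) = 2.
A valid 2-coloring: color 1: [4, 5, 6]; color 2: [7, 8, 9].

χ(G) = 2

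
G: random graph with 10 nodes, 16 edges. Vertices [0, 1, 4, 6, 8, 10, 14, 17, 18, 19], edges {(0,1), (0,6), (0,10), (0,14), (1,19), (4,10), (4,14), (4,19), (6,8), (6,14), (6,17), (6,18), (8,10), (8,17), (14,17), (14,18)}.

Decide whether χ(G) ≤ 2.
No, G is not 2-colorable

The clique on vertices [6, 8, 17] has size 3 > 2, so it alone needs 3 colors.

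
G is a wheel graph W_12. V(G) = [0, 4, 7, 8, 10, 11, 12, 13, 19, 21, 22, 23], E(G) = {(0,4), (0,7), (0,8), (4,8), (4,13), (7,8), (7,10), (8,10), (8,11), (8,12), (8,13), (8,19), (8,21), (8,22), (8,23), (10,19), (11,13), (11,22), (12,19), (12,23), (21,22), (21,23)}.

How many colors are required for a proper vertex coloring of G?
χ(G) = 4

Clique number ω(G) = 3 (lower bound: χ ≥ ω).
Odd cycle [10, 7, 0, 4, 13, 11, 22, 21, 23, 12, 19] needs 3 colors (χ ≥ 3).
Vertex 8 is adjacent to every vertex of [0, 4, 7, 10, 11, 12, 13, 19, 21, 22, 23], which already need 3 colors among themselves, so 8 needs a new color (χ ≥ 4).
The coloring below uses 4 colors, so χ(G) = 4.
A valid 4-coloring: color 1: [8]; color 2: [0, 10, 12, 13, 22]; color 3: [4, 7, 11, 19, 21]; color 4: [23].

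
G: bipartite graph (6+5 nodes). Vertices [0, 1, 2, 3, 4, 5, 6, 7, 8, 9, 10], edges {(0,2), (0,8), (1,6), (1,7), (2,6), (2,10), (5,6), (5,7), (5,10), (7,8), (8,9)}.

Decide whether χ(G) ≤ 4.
Yes, G is 4-colorable

A valid 4-coloring: color 1: [0, 3, 4, 6, 7, 9, 10]; color 2: [1, 2, 5, 8].
(χ(G) = 2 ≤ 4.)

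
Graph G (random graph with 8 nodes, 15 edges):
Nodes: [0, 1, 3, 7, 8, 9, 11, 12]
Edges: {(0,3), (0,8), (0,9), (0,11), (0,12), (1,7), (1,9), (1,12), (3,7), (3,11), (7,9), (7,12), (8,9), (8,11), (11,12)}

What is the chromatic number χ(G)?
χ(G) = 4

Clique number ω(G) = 3 (lower bound: χ ≥ ω).
Suppose a proper 3-coloring c exists. The clique [0, 3, 11] takes 3 distinct colors; by symmetry let c(0) = 1, c(3) = 2, c(11) = 3.
- Vertex 12: neighbors [0, 11] already have colors [1, 3] ⇒ c(12) = 2.
- Vertex 8: neighbors [0, 11] already have colors [1, 3] ⇒ c(8) = 2.
- Vertex 9: neighbors [0, 8] already have colors [1, 2] ⇒ c(9) = 3.
- Vertex 1: neighbors [12, 9] already have colors [2, 3] ⇒ c(1) = 1.
- Vertex 7: neighbors [1, 3, 9] already have colors [1, 2, 3] — all 3 colors blocked. Contradiction.
The forced assignments end in a contradiction, so G has no proper 3-coloring (χ ≥ 4).
The coloring below uses 4 colors, so χ(G) = 4.
A valid 4-coloring: color 1: [0, 7]; color 2: [3, 8, 12]; color 3: [9, 11]; color 4: [1].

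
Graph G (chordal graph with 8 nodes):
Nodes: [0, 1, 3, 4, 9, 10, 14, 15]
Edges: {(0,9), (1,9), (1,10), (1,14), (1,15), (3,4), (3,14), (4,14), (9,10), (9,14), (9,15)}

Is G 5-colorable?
A valid 5-coloring: color 1: [4, 9]; color 2: [0, 10, 14, 15]; color 3: [1, 3].
(χ(G) = 3 ≤ 5.)

Yes, G is 5-colorable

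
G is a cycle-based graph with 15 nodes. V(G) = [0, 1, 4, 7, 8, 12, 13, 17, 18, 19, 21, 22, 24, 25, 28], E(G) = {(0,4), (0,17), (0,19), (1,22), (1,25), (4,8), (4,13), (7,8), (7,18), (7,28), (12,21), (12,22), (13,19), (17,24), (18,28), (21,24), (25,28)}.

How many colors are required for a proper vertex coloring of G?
χ(G) = 3

Clique number ω(G) = 3 (lower bound: χ ≥ ω).
The clique on [7, 18, 28] has size 3, forcing χ ≥ 3, and the coloring below uses 3 colors, so χ(G) = 3.
A valid 3-coloring: color 1: [0, 1, 8, 12, 13, 24, 28]; color 2: [4, 7, 17, 19, 21, 22, 25]; color 3: [18].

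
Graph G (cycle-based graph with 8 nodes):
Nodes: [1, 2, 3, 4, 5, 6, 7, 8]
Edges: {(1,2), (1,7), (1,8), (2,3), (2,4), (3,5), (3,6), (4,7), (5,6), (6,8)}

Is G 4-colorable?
A valid 4-coloring: color 1: [2, 6, 7]; color 2: [1, 3, 4]; color 3: [5, 8].
(χ(G) = 3 ≤ 4.)

Yes, G is 4-colorable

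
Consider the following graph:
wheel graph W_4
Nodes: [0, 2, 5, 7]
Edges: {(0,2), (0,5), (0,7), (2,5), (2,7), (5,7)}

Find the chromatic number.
χ(G) = 4

Clique number ω(G) = 4 (lower bound: χ ≥ ω).
The clique on [0, 2, 5, 7] has size 4, forcing χ ≥ 4, and the coloring below uses 4 colors, so χ(G) = 4.
A valid 4-coloring: color 1: [5]; color 2: [7]; color 3: [0]; color 4: [2].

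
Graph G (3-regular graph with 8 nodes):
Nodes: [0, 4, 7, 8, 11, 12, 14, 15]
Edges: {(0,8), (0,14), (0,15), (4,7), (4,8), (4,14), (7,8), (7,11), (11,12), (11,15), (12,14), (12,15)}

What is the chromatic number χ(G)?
Clique number ω(G) = 3 (lower bound: χ ≥ ω).
The clique on [4, 7, 8] has size 3, forcing χ ≥ 3, and the coloring below uses 3 colors, so χ(G) = 3.
A valid 3-coloring: color 1: [8, 11, 14]; color 2: [4, 15]; color 3: [0, 7, 12].

χ(G) = 3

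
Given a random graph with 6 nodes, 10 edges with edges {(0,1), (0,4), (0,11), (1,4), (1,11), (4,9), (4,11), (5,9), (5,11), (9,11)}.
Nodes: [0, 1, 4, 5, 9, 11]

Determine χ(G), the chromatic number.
Clique number ω(G) = 4 (lower bound: χ ≥ ω).
The clique on [0, 1, 4, 11] has size 4, forcing χ ≥ 4, and the coloring below uses 4 colors, so χ(G) = 4.
A valid 4-coloring: color 1: [11]; color 2: [4, 5]; color 3: [0, 9]; color 4: [1].

χ(G) = 4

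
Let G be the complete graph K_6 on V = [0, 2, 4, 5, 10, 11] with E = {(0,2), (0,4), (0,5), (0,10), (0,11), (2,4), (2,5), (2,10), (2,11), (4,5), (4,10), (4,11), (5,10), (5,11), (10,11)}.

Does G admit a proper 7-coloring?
A valid 7-coloring: color 1: [4]; color 2: [0]; color 3: [5]; color 4: [2]; color 5: [11]; color 6: [10].
(χ(G) = 6 ≤ 7.)

Yes, G is 7-colorable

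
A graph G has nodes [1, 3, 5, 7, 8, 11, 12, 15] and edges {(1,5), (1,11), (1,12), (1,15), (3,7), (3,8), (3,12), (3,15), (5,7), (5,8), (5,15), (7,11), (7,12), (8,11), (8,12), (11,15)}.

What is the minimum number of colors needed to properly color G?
χ(G) = 3

Clique number ω(G) = 3 (lower bound: χ ≥ ω).
The clique on [3, 8, 12] has size 3, forcing χ ≥ 3, and the coloring below uses 3 colors, so χ(G) = 3.
A valid 3-coloring: color 1: [5, 11, 12]; color 2: [1, 3]; color 3: [7, 8, 15].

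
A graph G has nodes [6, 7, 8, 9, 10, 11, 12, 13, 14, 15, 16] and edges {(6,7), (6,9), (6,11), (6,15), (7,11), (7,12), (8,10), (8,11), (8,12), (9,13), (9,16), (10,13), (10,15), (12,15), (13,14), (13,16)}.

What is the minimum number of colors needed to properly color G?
χ(G) = 3

Clique number ω(G) = 3 (lower bound: χ ≥ ω).
The clique on [6, 7, 11] has size 3, forcing χ ≥ 3, and the coloring below uses 3 colors, so χ(G) = 3.
A valid 3-coloring: color 1: [6, 8, 13]; color 2: [9, 10, 11, 12, 14]; color 3: [7, 15, 16].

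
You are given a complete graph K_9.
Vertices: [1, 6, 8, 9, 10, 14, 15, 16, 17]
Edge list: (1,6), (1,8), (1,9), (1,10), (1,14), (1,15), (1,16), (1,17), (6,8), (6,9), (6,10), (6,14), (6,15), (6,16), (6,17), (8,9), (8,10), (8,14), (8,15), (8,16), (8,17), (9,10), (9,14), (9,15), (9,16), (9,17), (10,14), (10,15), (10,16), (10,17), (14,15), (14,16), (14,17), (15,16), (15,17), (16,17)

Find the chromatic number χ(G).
χ(G) = 9

Clique number ω(G) = 9 (lower bound: χ ≥ ω).
The clique on [1, 6, 8, 9, 10, 14, 15, 16, 17] has size 9, forcing χ ≥ 9, and the coloring below uses 9 colors, so χ(G) = 9.
A valid 9-coloring: color 1: [8]; color 2: [6]; color 3: [16]; color 4: [14]; color 5: [10]; color 6: [1]; color 7: [15]; color 8: [9]; color 9: [17].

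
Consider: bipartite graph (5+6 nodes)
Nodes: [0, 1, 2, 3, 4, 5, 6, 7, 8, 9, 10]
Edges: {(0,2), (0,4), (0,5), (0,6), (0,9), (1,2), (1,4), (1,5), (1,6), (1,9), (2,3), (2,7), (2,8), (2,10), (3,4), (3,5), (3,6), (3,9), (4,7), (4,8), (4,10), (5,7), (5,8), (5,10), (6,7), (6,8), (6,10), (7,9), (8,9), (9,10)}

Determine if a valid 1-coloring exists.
Edge (0,2) forces its endpoints to differ, so 1 color is not enough.

No, G is not 1-colorable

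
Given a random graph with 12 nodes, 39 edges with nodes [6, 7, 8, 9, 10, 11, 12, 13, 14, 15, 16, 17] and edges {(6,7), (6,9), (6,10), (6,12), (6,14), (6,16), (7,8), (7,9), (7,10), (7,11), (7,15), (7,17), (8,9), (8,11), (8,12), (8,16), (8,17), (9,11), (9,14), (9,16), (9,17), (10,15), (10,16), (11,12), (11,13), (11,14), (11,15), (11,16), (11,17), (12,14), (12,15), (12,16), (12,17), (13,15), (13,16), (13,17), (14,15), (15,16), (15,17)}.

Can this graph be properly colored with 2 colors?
The clique on vertices [7, 8, 9, 11, 17] has size 5 > 2, so it alone needs 5 colors.

No, G is not 2-colorable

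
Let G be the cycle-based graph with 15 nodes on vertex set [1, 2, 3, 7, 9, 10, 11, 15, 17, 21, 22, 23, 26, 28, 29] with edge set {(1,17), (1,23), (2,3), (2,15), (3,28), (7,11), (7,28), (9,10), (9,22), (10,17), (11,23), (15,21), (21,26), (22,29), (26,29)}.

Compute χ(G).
χ(G) = 3

Clique number ω(G) = 2 (lower bound: χ ≥ ω).
Odd cycle [21, 26, 29, 22, 9, 10, 17, 1, 23, 11, 7, 28, 3, 2, 15] needs 3 colors (χ ≥ 3).
The coloring below uses 3 colors, so χ(G) = 3.
A valid 3-coloring: color 1: [2, 7, 9, 17, 21, 23, 29]; color 2: [1, 10, 11, 15, 22, 26, 28]; color 3: [3].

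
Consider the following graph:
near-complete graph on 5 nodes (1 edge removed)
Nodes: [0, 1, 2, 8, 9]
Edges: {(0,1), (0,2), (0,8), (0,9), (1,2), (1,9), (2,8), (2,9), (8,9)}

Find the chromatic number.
Clique number ω(G) = 4 (lower bound: χ ≥ ω).
The clique on [0, 2, 8, 9] has size 4, forcing χ ≥ 4, and the coloring below uses 4 colors, so χ(G) = 4.
A valid 4-coloring: color 1: [0]; color 2: [2]; color 3: [9]; color 4: [1, 8].

χ(G) = 4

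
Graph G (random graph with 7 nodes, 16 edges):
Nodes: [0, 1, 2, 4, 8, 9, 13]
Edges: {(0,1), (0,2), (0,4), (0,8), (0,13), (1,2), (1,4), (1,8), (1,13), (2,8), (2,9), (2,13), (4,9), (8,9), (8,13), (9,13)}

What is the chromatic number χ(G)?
χ(G) = 5

Clique number ω(G) = 5 (lower bound: χ ≥ ω).
The clique on [0, 1, 2, 8, 13] has size 5, forcing χ ≥ 5, and the coloring below uses 5 colors, so χ(G) = 5.
A valid 5-coloring: color 1: [0, 9]; color 2: [2, 4]; color 3: [8]; color 4: [13]; color 5: [1].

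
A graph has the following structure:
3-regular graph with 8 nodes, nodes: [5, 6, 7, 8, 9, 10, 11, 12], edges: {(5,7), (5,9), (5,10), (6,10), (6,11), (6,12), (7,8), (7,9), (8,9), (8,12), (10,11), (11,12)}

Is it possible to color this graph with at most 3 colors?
Yes, G is 3-colorable

A valid 3-coloring: color 1: [9, 10, 12]; color 2: [7, 11]; color 3: [5, 6, 8].
(χ(G) = 3 ≤ 3.)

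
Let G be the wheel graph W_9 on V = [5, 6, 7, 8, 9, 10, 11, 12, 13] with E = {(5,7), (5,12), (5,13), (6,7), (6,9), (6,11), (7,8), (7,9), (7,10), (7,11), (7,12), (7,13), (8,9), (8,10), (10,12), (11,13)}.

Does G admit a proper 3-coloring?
A valid 3-coloring: color 1: [7]; color 2: [6, 8, 12, 13]; color 3: [5, 9, 10, 11].
(χ(G) = 3 ≤ 3.)

Yes, G is 3-colorable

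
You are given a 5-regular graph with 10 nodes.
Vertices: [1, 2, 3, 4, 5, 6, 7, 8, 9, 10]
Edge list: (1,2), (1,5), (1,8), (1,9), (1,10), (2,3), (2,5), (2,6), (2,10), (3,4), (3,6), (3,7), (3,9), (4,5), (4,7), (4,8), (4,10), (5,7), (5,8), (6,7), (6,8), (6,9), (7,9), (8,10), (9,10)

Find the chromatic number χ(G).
Clique number ω(G) = 4 (lower bound: χ ≥ ω).
The clique on [3, 6, 7, 9] has size 4, forcing χ ≥ 4, and the coloring below uses 4 colors, so χ(G) = 4.
A valid 4-coloring: color 1: [1, 4, 6]; color 2: [2, 7, 8]; color 3: [3, 5, 10]; color 4: [9].

χ(G) = 4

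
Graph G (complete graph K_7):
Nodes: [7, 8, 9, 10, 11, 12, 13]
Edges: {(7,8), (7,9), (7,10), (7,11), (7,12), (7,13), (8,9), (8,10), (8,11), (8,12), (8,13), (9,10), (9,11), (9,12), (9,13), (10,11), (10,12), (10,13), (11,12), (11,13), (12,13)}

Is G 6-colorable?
The clique on vertices [7, 8, 9, 10, 11, 12, 13] has size 7 > 6, so it alone needs 7 colors.

No, G is not 6-colorable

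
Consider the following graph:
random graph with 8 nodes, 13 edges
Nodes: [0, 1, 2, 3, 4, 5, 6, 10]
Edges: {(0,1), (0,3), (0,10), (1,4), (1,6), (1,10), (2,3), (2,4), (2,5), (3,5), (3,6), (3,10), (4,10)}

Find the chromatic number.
χ(G) = 3

Clique number ω(G) = 3 (lower bound: χ ≥ ω).
The clique on [0, 1, 10] has size 3, forcing χ ≥ 3, and the coloring below uses 3 colors, so χ(G) = 3.
A valid 3-coloring: color 1: [1, 3]; color 2: [2, 6, 10]; color 3: [0, 4, 5].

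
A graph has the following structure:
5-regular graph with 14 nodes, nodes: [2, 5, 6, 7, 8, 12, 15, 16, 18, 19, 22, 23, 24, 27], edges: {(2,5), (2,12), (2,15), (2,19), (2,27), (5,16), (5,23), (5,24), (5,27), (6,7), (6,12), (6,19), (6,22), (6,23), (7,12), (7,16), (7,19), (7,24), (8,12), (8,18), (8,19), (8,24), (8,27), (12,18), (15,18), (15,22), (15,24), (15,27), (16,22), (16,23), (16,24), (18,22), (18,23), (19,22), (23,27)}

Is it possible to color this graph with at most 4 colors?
A valid 4-coloring: color 1: [12, 19, 23, 24]; color 2: [5, 7, 8, 15]; color 3: [6, 16, 18, 27]; color 4: [2, 22].
(χ(G) = 4 ≤ 4.)

Yes, G is 4-colorable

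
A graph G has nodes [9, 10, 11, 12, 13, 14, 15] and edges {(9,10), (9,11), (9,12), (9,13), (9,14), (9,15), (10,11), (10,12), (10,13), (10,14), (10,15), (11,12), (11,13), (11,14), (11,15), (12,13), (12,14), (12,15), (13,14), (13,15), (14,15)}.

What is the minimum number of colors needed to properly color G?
χ(G) = 7

Clique number ω(G) = 7 (lower bound: χ ≥ ω).
The clique on [9, 10, 11, 12, 13, 14, 15] has size 7, forcing χ ≥ 7, and the coloring below uses 7 colors, so χ(G) = 7.
A valid 7-coloring: color 1: [12]; color 2: [15]; color 3: [10]; color 4: [14]; color 5: [11]; color 6: [13]; color 7: [9].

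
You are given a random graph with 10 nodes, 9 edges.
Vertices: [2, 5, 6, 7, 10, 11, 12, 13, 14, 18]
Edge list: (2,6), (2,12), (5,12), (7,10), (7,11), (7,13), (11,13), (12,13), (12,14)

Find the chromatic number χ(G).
Clique number ω(G) = 3 (lower bound: χ ≥ ω).
The clique on [7, 11, 13] has size 3, forcing χ ≥ 3, and the coloring below uses 3 colors, so χ(G) = 3.
A valid 3-coloring: color 1: [6, 7, 12, 18]; color 2: [2, 5, 10, 13, 14]; color 3: [11].

χ(G) = 3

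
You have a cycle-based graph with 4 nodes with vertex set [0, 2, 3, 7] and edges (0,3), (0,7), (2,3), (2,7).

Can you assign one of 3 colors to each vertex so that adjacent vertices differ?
Yes, G is 3-colorable

A valid 3-coloring: color 1: [3, 7]; color 2: [0, 2].
(χ(G) = 2 ≤ 3.)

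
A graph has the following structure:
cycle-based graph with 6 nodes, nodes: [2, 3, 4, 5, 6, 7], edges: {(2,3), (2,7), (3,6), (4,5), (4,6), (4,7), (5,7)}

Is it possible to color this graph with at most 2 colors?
The clique on vertices [4, 5, 7] has size 3 > 2, so it alone needs 3 colors.

No, G is not 2-colorable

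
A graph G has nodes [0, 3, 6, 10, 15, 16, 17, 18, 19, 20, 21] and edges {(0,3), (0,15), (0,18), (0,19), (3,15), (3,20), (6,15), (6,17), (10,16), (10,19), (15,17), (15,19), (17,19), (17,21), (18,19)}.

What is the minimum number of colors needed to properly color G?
Clique number ω(G) = 3 (lower bound: χ ≥ ω).
The clique on [0, 3, 15] has size 3, forcing χ ≥ 3, and the coloring below uses 3 colors, so χ(G) = 3.
A valid 3-coloring: color 1: [3, 6, 16, 19, 21]; color 2: [10, 15, 18, 20]; color 3: [0, 17].

χ(G) = 3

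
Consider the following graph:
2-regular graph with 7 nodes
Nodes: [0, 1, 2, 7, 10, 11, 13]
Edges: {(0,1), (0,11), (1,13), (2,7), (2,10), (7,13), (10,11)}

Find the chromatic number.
Clique number ω(G) = 2 (lower bound: χ ≥ ω).
Odd cycle [11, 0, 1, 13, 7, 2, 10] needs 3 colors (χ ≥ 3).
The coloring below uses 3 colors, so χ(G) = 3.
A valid 3-coloring: color 1: [1, 2, 11]; color 2: [0, 10, 13]; color 3: [7].

χ(G) = 3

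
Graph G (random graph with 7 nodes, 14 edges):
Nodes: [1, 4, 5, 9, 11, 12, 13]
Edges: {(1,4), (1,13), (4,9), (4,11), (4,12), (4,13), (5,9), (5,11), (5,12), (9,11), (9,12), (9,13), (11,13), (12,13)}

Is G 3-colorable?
No, G is not 3-colorable

The clique on vertices [4, 9, 11, 13] has size 4 > 3, so it alone needs 4 colors.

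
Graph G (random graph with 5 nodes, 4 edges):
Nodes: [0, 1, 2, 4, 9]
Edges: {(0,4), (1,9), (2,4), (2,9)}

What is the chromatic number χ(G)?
χ(G) = 2

Clique number ω(G) = 2 (lower bound: χ ≥ ω).
The graph is bipartite (no odd cycle), so 2 colors suffice: χ(G) = 2.
A valid 2-coloring: color 1: [0, 1, 2]; color 2: [4, 9].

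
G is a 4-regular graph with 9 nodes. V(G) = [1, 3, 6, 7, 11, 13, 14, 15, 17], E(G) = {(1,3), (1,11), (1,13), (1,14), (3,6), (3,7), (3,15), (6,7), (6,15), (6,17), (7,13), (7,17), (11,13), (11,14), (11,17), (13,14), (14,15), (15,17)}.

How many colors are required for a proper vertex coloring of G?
χ(G) = 4

Clique number ω(G) = 4 (lower bound: χ ≥ ω).
The clique on [1, 11, 13, 14] has size 4, forcing χ ≥ 4, and the coloring below uses 4 colors, so χ(G) = 4.
A valid 4-coloring: color 1: [7, 11, 15]; color 2: [1, 6]; color 3: [3, 13, 17]; color 4: [14].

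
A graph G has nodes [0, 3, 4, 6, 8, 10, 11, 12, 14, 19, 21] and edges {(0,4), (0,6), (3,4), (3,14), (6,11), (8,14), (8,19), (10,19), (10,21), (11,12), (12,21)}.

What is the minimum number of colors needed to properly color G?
χ(G) = 3

Clique number ω(G) = 2 (lower bound: χ ≥ ω).
Odd cycle [6, 0, 4, 3, 14, 8, 19, 10, 21, 12, 11] needs 3 colors (χ ≥ 3).
The coloring below uses 3 colors, so χ(G) = 3.
A valid 3-coloring: color 1: [4, 6, 12, 14, 19]; color 2: [0, 3, 8, 10, 11]; color 3: [21].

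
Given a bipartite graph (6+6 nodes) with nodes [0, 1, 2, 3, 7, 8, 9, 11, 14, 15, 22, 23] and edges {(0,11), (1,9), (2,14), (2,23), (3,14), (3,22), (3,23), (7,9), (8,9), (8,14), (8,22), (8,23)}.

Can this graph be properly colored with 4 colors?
Yes, G is 4-colorable

A valid 4-coloring: color 1: [1, 2, 3, 7, 8, 11, 15]; color 2: [0, 9, 14, 22, 23].
(χ(G) = 2 ≤ 4.)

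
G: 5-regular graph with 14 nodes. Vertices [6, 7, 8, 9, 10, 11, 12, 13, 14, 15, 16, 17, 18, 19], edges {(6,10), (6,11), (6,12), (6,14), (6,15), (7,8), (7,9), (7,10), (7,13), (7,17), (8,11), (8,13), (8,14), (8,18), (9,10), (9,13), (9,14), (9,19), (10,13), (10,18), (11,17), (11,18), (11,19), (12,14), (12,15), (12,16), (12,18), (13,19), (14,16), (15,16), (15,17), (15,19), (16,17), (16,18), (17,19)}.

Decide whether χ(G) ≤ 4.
Yes, G is 4-colorable

A valid 4-coloring: color 1: [13, 14, 15, 18]; color 2: [6, 7, 16, 19]; color 3: [8, 10, 12, 17]; color 4: [9, 11].
(χ(G) = 4 ≤ 4.)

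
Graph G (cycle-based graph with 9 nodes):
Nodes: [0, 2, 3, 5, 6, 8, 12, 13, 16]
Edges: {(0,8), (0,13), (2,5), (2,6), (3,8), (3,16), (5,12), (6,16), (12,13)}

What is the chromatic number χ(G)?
Clique number ω(G) = 2 (lower bound: χ ≥ ω).
Odd cycle [6, 16, 3, 8, 0, 13, 12, 5, 2] needs 3 colors (χ ≥ 3).
The coloring below uses 3 colors, so χ(G) = 3.
A valid 3-coloring: color 1: [0, 3, 5, 6]; color 2: [2, 8, 13, 16]; color 3: [12].

χ(G) = 3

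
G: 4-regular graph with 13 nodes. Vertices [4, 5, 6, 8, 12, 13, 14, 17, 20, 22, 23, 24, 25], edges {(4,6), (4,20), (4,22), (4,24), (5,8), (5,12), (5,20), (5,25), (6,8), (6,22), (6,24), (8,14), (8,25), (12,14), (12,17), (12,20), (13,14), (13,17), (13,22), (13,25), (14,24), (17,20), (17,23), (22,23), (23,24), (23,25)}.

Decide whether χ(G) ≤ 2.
The clique on vertices [4, 6, 24] has size 3 > 2, so it alone needs 3 colors.

No, G is not 2-colorable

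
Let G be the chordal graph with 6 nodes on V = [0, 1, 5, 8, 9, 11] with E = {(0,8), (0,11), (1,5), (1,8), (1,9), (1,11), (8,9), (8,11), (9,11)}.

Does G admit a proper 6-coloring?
Yes, G is 6-colorable

A valid 6-coloring: color 1: [5, 11]; color 2: [8]; color 3: [0, 1]; color 4: [9].
(χ(G) = 4 ≤ 6.)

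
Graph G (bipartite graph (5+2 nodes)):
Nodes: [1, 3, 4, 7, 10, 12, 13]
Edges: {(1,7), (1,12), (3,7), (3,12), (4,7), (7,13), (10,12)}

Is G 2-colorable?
A valid 2-coloring: color 1: [7, 12]; color 2: [1, 3, 4, 10, 13].
(χ(G) = 2 ≤ 2.)

Yes, G is 2-colorable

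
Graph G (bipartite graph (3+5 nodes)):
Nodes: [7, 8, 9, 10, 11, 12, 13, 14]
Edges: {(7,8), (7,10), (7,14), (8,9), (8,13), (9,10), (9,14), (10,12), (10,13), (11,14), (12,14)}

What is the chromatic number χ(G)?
Clique number ω(G) = 2 (lower bound: χ ≥ ω).
The graph is bipartite (no odd cycle), so 2 colors suffice: χ(G) = 2.
A valid 2-coloring: color 1: [8, 10, 14]; color 2: [7, 9, 11, 12, 13].

χ(G) = 2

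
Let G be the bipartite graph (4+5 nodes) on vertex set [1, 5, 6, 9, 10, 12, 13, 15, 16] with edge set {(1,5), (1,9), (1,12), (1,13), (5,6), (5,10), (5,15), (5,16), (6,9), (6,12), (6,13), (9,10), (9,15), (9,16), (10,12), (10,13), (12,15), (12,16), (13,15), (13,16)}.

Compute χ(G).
χ(G) = 2

Clique number ω(G) = 2 (lower bound: χ ≥ ω).
The graph is bipartite (no odd cycle), so 2 colors suffice: χ(G) = 2.
A valid 2-coloring: color 1: [5, 9, 12, 13]; color 2: [1, 6, 10, 15, 16].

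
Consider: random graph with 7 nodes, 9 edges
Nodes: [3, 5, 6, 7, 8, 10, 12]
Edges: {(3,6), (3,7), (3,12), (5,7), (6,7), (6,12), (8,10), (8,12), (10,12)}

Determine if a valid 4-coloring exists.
Yes, G is 4-colorable

A valid 4-coloring: color 1: [7, 12]; color 2: [3, 5, 8]; color 3: [6, 10].
(χ(G) = 3 ≤ 4.)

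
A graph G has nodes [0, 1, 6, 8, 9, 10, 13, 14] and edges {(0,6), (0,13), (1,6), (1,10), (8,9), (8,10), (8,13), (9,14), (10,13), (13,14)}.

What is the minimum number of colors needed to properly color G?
χ(G) = 3

Clique number ω(G) = 3 (lower bound: χ ≥ ω).
The clique on [8, 10, 13] has size 3, forcing χ ≥ 3, and the coloring below uses 3 colors, so χ(G) = 3.
A valid 3-coloring: color 1: [6, 9, 13]; color 2: [0, 10, 14]; color 3: [1, 8].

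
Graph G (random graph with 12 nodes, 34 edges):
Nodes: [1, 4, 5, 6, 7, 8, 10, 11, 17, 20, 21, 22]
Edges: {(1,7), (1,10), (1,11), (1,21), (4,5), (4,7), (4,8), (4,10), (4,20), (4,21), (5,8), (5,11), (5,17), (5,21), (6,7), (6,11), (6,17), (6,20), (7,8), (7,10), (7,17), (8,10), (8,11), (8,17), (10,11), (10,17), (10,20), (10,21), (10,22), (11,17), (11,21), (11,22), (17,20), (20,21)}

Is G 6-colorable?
A valid 6-coloring: color 1: [5, 6, 10]; color 2: [7, 11, 20]; color 3: [1, 4, 17, 22]; color 4: [8, 21].
(χ(G) = 4 ≤ 6.)

Yes, G is 6-colorable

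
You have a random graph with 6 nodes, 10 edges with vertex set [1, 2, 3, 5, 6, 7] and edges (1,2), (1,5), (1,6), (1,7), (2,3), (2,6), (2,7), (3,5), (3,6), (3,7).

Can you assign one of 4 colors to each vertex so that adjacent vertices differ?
A valid 4-coloring: color 1: [2, 5]; color 2: [1, 3]; color 3: [6, 7].
(χ(G) = 3 ≤ 4.)

Yes, G is 4-colorable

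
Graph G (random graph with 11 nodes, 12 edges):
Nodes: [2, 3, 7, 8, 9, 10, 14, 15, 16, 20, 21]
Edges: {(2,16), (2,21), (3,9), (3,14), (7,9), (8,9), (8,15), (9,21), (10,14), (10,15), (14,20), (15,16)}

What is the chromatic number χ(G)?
χ(G) = 2

Clique number ω(G) = 2 (lower bound: χ ≥ ω).
The graph is bipartite (no odd cycle), so 2 colors suffice: χ(G) = 2.
A valid 2-coloring: color 1: [2, 9, 14, 15]; color 2: [3, 7, 8, 10, 16, 20, 21].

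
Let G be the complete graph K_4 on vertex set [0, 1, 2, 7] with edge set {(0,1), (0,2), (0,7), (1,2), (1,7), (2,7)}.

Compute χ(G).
Clique number ω(G) = 4 (lower bound: χ ≥ ω).
The clique on [0, 1, 2, 7] has size 4, forcing χ ≥ 4, and the coloring below uses 4 colors, so χ(G) = 4.
A valid 4-coloring: color 1: [0]; color 2: [2]; color 3: [7]; color 4: [1].

χ(G) = 4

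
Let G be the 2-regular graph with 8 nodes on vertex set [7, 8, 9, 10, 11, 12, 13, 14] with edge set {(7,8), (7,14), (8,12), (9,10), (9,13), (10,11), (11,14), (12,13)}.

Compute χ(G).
Clique number ω(G) = 2 (lower bound: χ ≥ ω).
The graph is bipartite (no odd cycle), so 2 colors suffice: χ(G) = 2.
A valid 2-coloring: color 1: [7, 9, 11, 12]; color 2: [8, 10, 13, 14].

χ(G) = 2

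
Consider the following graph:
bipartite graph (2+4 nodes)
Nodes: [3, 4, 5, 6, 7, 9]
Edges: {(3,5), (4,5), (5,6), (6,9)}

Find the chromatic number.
Clique number ω(G) = 2 (lower bound: χ ≥ ω).
The graph is bipartite (no odd cycle), so 2 colors suffice: χ(G) = 2.
A valid 2-coloring: color 1: [5, 7, 9]; color 2: [3, 4, 6].

χ(G) = 2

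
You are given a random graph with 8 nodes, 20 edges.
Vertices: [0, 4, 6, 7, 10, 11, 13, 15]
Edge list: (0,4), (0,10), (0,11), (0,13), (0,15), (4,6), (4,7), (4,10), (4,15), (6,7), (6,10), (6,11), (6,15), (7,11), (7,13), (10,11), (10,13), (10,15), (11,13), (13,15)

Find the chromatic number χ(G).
Clique number ω(G) = 4 (lower bound: χ ≥ ω).
The clique on [0, 4, 10, 15] has size 4, forcing χ ≥ 4, and the coloring below uses 4 colors, so χ(G) = 4.
A valid 4-coloring: color 1: [7, 10]; color 2: [4, 13]; color 3: [11, 15]; color 4: [0, 6].

χ(G) = 4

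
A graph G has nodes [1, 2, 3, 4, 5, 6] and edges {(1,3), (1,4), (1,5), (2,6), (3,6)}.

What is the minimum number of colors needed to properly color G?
Clique number ω(G) = 2 (lower bound: χ ≥ ω).
The graph is bipartite (no odd cycle), so 2 colors suffice: χ(G) = 2.
A valid 2-coloring: color 1: [1, 6]; color 2: [2, 3, 4, 5].

χ(G) = 2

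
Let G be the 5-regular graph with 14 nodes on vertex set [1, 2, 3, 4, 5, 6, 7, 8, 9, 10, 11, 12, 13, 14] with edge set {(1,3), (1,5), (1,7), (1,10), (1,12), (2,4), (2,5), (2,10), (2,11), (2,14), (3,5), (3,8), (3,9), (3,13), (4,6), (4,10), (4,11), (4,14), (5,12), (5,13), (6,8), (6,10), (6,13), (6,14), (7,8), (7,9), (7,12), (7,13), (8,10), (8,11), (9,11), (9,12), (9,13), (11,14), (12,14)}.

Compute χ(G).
Clique number ω(G) = 4 (lower bound: χ ≥ ω).
The clique on [2, 4, 11, 14] has size 4, forcing χ ≥ 4, and the coloring below uses 4 colors, so χ(G) = 4.
A valid 4-coloring: color 1: [5, 6, 7, 11]; color 2: [1, 2, 8, 9]; color 3: [10, 13, 14]; color 4: [3, 4, 12].

χ(G) = 4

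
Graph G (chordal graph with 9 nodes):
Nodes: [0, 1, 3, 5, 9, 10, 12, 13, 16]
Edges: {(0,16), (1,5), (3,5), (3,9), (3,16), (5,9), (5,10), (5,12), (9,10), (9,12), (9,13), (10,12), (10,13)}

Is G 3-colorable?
The clique on vertices [5, 9, 10, 12] has size 4 > 3, so it alone needs 4 colors.

No, G is not 3-colorable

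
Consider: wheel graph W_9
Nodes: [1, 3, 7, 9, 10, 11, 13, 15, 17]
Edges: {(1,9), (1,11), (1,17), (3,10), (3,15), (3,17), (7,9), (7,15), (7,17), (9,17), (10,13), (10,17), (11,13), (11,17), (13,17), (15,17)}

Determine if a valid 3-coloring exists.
A valid 3-coloring: color 1: [17]; color 2: [9, 10, 11, 15]; color 3: [1, 3, 7, 13].
(χ(G) = 3 ≤ 3.)

Yes, G is 3-colorable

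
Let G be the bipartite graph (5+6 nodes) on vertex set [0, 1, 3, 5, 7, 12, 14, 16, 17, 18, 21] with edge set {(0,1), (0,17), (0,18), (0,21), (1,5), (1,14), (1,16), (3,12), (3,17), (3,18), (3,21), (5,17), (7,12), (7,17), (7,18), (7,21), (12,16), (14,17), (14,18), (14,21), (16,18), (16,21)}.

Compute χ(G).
Clique number ω(G) = 2 (lower bound: χ ≥ ω).
The graph is bipartite (no odd cycle), so 2 colors suffice: χ(G) = 2.
A valid 2-coloring: color 1: [1, 12, 17, 18, 21]; color 2: [0, 3, 5, 7, 14, 16].

χ(G) = 2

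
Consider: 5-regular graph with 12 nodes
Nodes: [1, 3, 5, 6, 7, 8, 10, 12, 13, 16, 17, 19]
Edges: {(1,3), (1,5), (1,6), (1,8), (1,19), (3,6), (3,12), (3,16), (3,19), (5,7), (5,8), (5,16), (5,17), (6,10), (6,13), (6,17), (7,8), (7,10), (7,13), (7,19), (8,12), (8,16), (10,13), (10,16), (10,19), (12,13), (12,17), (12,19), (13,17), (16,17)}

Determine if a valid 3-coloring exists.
No, G is not 3-colorable

Suppose a proper 3-coloring c exists. The clique [1, 3, 6] takes 3 distinct colors; by symmetry let c(1) = 1, c(3) = 2, c(6) = 3.
- Vertex 19: neighbors [1, 3] already have colors [1, 2] ⇒ c(19) = 3.
- Vertex 12: neighbors [3, 19] already have colors [2, 3] ⇒ c(12) = 1.
- Vertex 13: neighbors [12, 6] already have colors [1, 3] ⇒ c(13) = 2.
- Vertex 17: neighbors [12, 13, 6] already have colors [1, 2, 3] — all 3 colors blocked. Contradiction.
The forced assignments end in a contradiction, so G has no proper 3-coloring (χ ≥ 4).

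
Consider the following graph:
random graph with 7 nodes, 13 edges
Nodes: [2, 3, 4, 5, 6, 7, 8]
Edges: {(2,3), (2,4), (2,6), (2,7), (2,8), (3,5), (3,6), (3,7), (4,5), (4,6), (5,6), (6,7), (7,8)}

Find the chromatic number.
Clique number ω(G) = 4 (lower bound: χ ≥ ω).
The clique on [2, 3, 6, 7] has size 4, forcing χ ≥ 4, and the coloring below uses 4 colors, so χ(G) = 4.
A valid 4-coloring: color 1: [6, 8]; color 2: [2, 5]; color 3: [3, 4]; color 4: [7].

χ(G) = 4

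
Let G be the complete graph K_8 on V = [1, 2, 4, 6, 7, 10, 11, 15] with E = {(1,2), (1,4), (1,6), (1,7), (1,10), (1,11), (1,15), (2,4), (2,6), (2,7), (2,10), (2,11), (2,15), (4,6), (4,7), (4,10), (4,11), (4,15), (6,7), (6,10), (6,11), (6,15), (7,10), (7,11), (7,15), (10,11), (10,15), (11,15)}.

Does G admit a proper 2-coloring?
No, G is not 2-colorable

The clique on vertices [1, 2, 4, 6, 7, 10, 11, 15] has size 8 > 2, so it alone needs 8 colors.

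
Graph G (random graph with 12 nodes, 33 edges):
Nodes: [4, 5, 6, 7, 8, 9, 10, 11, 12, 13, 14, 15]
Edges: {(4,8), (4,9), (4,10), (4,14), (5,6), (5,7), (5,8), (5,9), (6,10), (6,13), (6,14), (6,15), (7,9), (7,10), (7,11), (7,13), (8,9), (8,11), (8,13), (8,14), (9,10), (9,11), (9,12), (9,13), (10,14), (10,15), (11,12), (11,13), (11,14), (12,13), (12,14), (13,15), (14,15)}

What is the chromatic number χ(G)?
Clique number ω(G) = 4 (lower bound: χ ≥ ω).
The clique on [8, 9, 11, 13] has size 4, forcing χ ≥ 4, and the coloring below uses 4 colors, so χ(G) = 4.
A valid 4-coloring: color 1: [9, 14]; color 2: [5, 10, 13]; color 3: [6, 7, 8, 12]; color 4: [4, 11, 15].

χ(G) = 4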